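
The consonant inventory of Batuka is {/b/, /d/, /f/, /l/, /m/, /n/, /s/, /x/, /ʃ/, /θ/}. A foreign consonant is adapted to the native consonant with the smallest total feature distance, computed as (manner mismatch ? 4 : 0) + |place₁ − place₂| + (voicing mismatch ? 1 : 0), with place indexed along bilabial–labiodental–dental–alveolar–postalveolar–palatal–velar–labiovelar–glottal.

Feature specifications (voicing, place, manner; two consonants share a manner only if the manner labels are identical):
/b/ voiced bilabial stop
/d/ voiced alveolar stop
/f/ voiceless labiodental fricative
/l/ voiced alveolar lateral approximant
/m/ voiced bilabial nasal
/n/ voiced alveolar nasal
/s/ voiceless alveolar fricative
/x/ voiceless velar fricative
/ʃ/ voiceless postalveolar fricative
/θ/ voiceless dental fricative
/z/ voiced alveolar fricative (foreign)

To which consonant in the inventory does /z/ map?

s

/s/ is closest: same manner (fricative), place distance 0 (alveolar→alveolar), voicing differs (+1); total 1. Next closest is /ʃ/ at distance 2.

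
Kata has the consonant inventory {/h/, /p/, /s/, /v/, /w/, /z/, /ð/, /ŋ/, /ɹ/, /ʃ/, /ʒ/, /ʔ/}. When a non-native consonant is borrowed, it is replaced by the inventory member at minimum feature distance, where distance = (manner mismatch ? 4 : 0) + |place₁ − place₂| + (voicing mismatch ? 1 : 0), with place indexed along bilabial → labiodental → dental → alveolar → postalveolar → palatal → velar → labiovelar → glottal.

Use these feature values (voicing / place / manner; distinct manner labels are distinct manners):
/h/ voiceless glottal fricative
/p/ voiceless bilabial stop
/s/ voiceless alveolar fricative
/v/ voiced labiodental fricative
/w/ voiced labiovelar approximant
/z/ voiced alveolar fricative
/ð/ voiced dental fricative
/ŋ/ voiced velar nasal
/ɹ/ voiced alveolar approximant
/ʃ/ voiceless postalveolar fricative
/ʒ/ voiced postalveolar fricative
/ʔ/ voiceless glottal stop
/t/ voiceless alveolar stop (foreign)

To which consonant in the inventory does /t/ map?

/p/ is closest: same manner (stop), place distance 3 (alveolar→bilabial), same voicing; total 3. Next closest is /s/ at distance 4.

p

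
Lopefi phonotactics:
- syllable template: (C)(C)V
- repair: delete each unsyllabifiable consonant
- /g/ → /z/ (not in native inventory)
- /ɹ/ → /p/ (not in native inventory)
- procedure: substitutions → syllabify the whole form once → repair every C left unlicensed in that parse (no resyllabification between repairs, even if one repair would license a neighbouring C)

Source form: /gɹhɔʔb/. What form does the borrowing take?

Substitution: /g/ → /z/, /ɹ/ → /p/, giving /zphɔʔb/.
Under (C)(C)V, the unsyllabifiable consonants are /z/, /ʔ/, /b/ (no codas are permitted; onsets may contain at most 2 consonants).
Deleting the stranded consonants removes /z/, /ʔ/, /b/.

phɔ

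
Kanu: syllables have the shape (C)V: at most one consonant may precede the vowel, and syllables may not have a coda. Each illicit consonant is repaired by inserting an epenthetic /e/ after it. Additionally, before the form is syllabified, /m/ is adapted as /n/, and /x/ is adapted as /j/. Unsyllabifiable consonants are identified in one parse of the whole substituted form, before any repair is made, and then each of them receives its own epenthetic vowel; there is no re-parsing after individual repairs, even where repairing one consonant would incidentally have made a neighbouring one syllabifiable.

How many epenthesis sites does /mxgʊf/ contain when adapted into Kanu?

After substitution the input is /njgʊf/.
The unsyllabifiable consonants are /n/, /j/, /f/; each receives one epenthetic vowel.

3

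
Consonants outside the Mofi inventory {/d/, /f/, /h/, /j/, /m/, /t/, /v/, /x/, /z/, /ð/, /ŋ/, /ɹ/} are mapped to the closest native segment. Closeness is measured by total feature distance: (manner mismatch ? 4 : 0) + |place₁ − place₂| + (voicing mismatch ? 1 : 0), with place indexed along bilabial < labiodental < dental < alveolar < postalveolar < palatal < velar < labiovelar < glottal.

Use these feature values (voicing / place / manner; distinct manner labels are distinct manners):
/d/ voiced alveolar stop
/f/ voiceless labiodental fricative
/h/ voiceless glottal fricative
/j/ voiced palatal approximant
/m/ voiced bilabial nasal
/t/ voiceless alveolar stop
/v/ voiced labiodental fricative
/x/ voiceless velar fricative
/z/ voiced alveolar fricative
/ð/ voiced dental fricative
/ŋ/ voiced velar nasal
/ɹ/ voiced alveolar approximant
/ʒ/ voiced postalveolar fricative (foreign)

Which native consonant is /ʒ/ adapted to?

z

/z/ is closest: same manner (fricative), place distance 1 (postalveolar→alveolar), same voicing; total 1. Next closest is /ð/ at distance 2.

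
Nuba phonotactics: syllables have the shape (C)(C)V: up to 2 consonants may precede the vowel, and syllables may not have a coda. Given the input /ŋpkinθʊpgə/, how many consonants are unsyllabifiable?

1

Syllabifying with onset maximization leaves /ŋ/ stranded (no codas are permitted; onsets may contain at most 2 consonants).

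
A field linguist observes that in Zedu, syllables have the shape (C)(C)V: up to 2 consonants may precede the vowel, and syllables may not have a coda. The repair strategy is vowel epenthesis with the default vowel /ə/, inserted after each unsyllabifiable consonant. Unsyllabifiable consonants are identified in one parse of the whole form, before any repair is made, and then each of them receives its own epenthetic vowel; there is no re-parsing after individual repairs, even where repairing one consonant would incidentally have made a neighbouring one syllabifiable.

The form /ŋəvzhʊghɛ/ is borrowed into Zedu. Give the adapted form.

ŋəvəzhʊghɛ

Under (C)(C)V, the unsyllabifiable consonants are /v/ (no codas are permitted; onsets may contain at most 2 consonants).
Inserting the epenthetic vowel yields /v/ → /və/.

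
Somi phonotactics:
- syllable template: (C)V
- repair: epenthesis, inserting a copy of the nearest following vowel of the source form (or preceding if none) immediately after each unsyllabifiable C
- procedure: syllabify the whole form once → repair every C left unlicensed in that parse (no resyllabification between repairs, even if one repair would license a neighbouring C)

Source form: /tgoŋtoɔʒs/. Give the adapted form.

togoŋotoɔʒɔsɔ

Under (C)V, the unsyllabifiable consonants are /t/, /ŋ/, /ʒ/, /s/ (no codas are permitted; onsets are limited to one consonant).
Inserting the epenthetic vowel yields /t/ → /to/, /ŋ/ → /ŋo/, /ʒ/ → /ʒɔ/, /s/ → /sɔ/.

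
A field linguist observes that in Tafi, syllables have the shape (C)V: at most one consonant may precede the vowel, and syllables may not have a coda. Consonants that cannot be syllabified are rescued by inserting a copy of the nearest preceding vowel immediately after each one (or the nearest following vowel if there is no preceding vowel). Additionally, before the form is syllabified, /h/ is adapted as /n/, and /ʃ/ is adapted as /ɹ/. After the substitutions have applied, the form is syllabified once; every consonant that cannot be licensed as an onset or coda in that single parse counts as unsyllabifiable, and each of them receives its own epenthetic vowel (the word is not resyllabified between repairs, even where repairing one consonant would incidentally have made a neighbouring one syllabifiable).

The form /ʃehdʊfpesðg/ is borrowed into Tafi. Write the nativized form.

ɹenedʊfʊpeseðege

Substitution: /ʃ/ → /ɹ/, /h/ → /n/, giving /ɹendʊfpesðg/.
Syllabifying with onset maximization leaves /n/, /f/, /s/, /ð/, /g/ stranded (no codas are permitted; onsets are limited to one consonant).
Each unlicensed consonant becomes the onset of a new syllable: /n/ → /ne/, /f/ → /fʊ/, /s/ → /se/, /ð/ → /ðe/, /g/ → /ge/.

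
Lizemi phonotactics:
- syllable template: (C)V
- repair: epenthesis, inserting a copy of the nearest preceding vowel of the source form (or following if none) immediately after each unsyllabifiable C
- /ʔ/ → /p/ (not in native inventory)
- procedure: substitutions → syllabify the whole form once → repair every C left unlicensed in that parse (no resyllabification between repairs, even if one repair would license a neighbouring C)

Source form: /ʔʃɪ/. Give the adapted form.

pɪʃɪ

Substitution: /ʔ/ → /p/, giving /pʃɪ/.
Syllabifying with onset maximization leaves /p/ stranded (no codas are permitted; onsets are limited to one consonant).
Epenthesis after each stranded consonant: /p/ → /pɪ/.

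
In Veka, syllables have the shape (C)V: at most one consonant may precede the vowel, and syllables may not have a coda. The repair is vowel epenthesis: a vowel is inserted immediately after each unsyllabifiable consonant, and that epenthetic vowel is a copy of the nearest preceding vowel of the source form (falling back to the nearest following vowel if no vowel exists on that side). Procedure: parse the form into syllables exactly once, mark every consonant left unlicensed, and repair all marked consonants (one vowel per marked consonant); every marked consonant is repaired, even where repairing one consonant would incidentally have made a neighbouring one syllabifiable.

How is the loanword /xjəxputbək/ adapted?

The consonants /x/, /x/, /t/, /k/ cannot be parsed into a legal (C)V syllable (no codas are permitted; onsets are limited to one consonant).
Each unlicensed consonant becomes the onset of a new syllable: /x/ → /xə/, /x/ → /xə/, /t/ → /tu/, /k/ → /kə/.

xəjəxəputubəkə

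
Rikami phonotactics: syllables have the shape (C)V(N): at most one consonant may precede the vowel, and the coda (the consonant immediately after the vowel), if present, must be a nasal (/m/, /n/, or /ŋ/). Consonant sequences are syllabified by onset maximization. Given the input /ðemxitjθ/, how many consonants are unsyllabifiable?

3

The consonants /t/, /j/, /θ/ cannot be parsed into a legal (C)V(N) syllable (only a nasal (/m/, /n/, or /ŋ/) is licensed in coda position; onsets are limited to one consonant).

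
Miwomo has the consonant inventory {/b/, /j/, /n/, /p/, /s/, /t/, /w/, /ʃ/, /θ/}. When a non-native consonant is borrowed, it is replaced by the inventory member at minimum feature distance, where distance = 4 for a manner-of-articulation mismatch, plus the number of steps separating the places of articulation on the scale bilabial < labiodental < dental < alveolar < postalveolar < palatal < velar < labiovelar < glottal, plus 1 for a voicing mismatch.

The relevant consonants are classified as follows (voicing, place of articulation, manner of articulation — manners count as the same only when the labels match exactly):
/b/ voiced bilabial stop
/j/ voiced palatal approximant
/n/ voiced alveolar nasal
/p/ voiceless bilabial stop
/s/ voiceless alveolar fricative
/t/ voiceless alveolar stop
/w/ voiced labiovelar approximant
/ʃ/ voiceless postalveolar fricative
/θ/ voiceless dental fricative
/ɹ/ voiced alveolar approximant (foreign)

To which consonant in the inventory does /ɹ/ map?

/j/ is closest: same manner (approximant), place distance 2 (alveolar→palatal), same voicing; total 2. Next closest is /n/ at distance 4.

j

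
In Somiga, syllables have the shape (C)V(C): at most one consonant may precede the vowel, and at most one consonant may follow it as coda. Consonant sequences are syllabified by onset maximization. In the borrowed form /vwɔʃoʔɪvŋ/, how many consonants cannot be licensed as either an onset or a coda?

Syllabifying with onset maximization leaves /v/, /ŋ/ stranded (at most one coda consonant is licensed; onsets are limited to one consonant).

2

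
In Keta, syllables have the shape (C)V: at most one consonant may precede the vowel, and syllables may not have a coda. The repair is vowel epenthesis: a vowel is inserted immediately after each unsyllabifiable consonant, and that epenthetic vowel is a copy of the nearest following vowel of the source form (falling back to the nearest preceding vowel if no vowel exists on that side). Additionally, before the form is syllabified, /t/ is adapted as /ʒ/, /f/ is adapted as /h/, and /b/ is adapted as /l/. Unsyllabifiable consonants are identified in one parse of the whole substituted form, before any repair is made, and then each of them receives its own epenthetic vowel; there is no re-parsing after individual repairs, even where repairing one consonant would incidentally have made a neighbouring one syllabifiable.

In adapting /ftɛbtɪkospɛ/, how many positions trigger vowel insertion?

3

After substitution the input is /hʒɛlʒɪkospɛ/.
The unsyllabifiable consonants are /h/, /l/, /s/; each receives one epenthetic vowel.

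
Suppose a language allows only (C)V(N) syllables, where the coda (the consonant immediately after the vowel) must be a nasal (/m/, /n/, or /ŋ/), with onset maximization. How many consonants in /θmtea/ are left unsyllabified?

Syllabifying with onset maximization leaves /θ/, /m/ stranded (only a nasal (/m/, /n/, or /ŋ/) is licensed in coda position; onsets are limited to one consonant).

2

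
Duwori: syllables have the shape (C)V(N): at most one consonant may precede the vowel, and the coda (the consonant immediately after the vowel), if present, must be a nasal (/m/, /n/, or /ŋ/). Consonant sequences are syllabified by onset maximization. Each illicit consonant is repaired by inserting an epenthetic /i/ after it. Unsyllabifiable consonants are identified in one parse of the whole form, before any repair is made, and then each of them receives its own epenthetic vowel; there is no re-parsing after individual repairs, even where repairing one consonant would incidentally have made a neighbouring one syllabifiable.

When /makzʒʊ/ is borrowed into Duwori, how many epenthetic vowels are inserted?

The unsyllabifiable consonants are /k/, /z/; each receives one epenthetic vowel.

2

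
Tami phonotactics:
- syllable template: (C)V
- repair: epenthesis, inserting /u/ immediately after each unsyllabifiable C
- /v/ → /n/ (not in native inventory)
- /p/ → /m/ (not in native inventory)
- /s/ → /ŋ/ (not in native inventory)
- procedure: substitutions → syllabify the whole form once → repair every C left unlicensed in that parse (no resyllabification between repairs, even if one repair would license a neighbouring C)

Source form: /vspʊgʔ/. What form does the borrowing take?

Substitution: /v/ → /n/, /s/ → /ŋ/, /p/ → /m/, giving /nŋmʊgʔ/.
Under (C)V, the unsyllabifiable consonants are /n/, /ŋ/, /g/, /ʔ/ (no codas are permitted; onsets are limited to one consonant).
Epenthesis after each stranded consonant: /n/ → /nu/, /ŋ/ → /ŋu/, /g/ → /gu/, /ʔ/ → /ʔu/.

nuŋumʊguʔu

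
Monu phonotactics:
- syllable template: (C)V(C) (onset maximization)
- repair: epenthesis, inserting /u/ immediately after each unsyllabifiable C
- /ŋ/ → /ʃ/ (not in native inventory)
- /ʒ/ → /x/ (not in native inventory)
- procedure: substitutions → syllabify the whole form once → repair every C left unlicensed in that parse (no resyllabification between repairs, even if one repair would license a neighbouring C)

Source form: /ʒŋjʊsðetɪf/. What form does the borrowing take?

xuʃujʊsðetɪf

Substitution: /ʒ/ → /x/, /ŋ/ → /ʃ/, giving /xʃjʊsðetɪf/.
Under (C)V(C), the unsyllabifiable consonants are /x/, /ʃ/ (at most one coda consonant is licensed; onsets are limited to one consonant).
Each unlicensed consonant becomes the onset of a new syllable: /x/ → /xu/, /ʃ/ → /ʃu/.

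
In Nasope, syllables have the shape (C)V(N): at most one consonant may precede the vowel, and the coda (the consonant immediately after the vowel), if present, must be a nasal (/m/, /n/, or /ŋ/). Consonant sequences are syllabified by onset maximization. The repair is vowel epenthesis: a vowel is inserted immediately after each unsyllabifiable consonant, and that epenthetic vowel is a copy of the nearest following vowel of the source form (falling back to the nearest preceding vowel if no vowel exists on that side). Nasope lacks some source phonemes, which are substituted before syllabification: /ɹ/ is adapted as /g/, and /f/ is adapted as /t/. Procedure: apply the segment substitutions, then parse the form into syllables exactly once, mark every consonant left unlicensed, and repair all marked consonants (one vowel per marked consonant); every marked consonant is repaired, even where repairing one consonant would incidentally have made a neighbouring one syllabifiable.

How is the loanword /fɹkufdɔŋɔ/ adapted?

tugukutɔdɔŋɔ

Substitution: /f/ → /t/, /ɹ/ → /g/, giving /tgkutdɔŋɔ/.
Syllabifying with onset maximization leaves /t/, /g/, /t/ stranded (only a nasal (/m/, /n/, or /ŋ/) is licensed in coda position; onsets are limited to one consonant).
Inserting the epenthetic vowel yields /t/ → /tu/, /g/ → /gu/, /t/ → /tɔ/.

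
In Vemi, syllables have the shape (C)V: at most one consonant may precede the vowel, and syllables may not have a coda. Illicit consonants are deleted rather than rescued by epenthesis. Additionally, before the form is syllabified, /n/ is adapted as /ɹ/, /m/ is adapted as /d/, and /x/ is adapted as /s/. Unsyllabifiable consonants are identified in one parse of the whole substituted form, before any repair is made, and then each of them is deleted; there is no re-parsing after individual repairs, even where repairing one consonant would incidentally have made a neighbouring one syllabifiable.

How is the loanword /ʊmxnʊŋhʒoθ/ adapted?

ʊɹʊʒo

Substitution: /m/ → /d/, /x/ → /s/, /n/ → /ɹ/, giving /ʊdsɹʊŋhʒoθ/.
The consonants /d/, /s/, /ŋ/, /h/, /θ/ cannot be parsed into a legal (C)V syllable (no codas are permitted; onsets are limited to one consonant).
Deletion applies to /d/, /s/, /ŋ/, /h/, /θ/.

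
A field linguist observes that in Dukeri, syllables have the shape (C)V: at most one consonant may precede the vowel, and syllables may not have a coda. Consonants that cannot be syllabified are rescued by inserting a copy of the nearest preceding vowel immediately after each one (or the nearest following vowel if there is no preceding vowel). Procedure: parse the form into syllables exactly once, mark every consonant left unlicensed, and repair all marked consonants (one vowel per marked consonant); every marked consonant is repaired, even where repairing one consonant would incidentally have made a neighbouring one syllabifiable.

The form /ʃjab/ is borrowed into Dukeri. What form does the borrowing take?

The consonants /ʃ/, /b/ cannot be parsed into a legal (C)V syllable (no codas are permitted; onsets are limited to one consonant).
Each unlicensed consonant becomes the onset of a new syllable: /ʃ/ → /ʃa/, /b/ → /ba/.

ʃajaba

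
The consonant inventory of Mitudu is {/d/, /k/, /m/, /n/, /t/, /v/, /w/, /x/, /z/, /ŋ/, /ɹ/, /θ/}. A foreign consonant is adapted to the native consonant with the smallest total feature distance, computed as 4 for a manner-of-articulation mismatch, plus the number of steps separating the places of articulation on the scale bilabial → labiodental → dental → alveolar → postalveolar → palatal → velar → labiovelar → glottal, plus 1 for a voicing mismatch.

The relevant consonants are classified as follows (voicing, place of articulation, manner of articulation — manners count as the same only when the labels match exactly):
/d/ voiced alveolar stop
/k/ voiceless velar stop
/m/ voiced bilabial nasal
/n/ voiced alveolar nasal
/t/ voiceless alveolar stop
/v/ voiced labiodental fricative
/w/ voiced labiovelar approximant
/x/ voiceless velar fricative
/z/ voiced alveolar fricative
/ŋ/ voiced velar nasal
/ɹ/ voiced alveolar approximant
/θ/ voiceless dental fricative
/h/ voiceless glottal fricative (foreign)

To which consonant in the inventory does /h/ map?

/x/ is closest: same manner (fricative), place distance 2 (glottal→velar), same voicing; total 2. Next closest is /k/ at distance 6.

x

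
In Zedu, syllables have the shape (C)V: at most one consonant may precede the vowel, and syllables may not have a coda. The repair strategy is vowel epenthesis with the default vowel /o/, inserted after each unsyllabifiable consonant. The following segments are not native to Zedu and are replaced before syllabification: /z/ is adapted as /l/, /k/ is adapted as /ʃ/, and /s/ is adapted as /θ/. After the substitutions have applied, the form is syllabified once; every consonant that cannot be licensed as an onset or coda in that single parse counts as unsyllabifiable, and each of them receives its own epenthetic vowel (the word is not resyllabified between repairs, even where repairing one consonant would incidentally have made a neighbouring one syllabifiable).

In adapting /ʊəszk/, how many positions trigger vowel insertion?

3

After substitution the input is /ʊəθlʃ/.
The unsyllabifiable consonants are /θ/, /l/, /ʃ/; each receives one epenthetic vowel.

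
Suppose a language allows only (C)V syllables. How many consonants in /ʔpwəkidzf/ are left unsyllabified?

5

Under (C)V, the unsyllabifiable consonants are /ʔ/, /p/, /d/, /z/, /f/ (no codas are permitted; onsets are limited to one consonant).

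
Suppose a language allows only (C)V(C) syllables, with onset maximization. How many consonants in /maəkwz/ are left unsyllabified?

2

The consonants /w/, /z/ cannot be parsed into a legal (C)V(C) syllable (at most one coda consonant is licensed; onsets are limited to one consonant).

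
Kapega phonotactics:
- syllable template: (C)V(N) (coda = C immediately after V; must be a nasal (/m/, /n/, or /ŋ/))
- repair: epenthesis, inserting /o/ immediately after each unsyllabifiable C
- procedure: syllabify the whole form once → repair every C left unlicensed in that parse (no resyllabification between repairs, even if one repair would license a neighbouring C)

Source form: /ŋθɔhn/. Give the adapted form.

ŋoθɔhono

Syllabifying with onset maximization leaves /ŋ/, /h/, /n/ stranded (only a nasal (/m/, /n/, or /ŋ/) is licensed in coda position; onsets are limited to one consonant).
Epenthesis after each stranded consonant: /ŋ/ → /ŋo/, /h/ → /ho/, /n/ → /no/.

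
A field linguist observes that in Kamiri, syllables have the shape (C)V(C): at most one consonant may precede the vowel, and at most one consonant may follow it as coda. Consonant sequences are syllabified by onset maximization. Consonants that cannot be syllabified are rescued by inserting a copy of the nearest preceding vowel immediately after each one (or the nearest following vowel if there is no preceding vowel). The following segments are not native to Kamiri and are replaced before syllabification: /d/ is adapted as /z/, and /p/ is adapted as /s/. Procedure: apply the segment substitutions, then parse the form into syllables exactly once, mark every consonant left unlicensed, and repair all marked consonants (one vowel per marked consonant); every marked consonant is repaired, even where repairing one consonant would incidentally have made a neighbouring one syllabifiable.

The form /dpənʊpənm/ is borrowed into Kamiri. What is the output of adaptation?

Substitution: /d/ → /z/, /p/ → /s/, giving /zsənʊsənm/.
The consonants /z/, /m/ cannot be parsed into a legal (C)V(C) syllable (at most one coda consonant is licensed; onsets are limited to one consonant).
Each unlicensed consonant becomes the onset of a new syllable: /z/ → /zə/, /m/ → /mə/.

zəsənʊsənmə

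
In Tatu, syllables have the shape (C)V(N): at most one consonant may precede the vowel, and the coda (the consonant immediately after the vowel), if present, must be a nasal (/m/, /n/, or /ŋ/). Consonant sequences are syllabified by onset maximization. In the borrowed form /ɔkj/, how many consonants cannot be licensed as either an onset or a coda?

2

Under (C)V(N), the unsyllabifiable consonants are /k/, /j/ (only a nasal (/m/, /n/, or /ŋ/) is licensed in coda position; onsets are limited to one consonant).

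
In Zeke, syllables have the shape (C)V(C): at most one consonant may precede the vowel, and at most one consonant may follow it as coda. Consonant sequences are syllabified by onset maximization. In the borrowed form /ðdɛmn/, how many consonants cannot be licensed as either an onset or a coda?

Syllabifying with onset maximization leaves /ð/, /n/ stranded (at most one coda consonant is licensed; onsets are limited to one consonant).

2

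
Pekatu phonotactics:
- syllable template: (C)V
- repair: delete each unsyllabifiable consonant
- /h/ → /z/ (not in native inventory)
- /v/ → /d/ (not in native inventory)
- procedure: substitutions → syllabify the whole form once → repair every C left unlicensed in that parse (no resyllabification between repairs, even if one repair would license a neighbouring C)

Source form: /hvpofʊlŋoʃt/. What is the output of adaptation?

Substitution: /h/ → /z/, /v/ → /d/, giving /zdpofʊlŋoʃt/.
Under (C)V, the unsyllabifiable consonants are /z/, /d/, /l/, /ʃ/, /t/ (no codas are permitted; onsets are limited to one consonant).
Each unlicensed consonant is deleted: /z/, /d/, /l/, /ʃ/, /t/.

pofʊŋo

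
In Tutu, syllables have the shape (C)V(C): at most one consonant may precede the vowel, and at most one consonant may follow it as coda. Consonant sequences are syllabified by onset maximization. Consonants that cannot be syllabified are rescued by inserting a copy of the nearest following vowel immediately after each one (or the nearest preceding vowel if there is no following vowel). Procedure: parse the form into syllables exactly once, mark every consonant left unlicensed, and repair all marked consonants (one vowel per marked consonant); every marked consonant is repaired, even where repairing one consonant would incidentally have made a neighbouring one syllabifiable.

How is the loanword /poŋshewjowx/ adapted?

poŋsehewjowxo

The consonants /s/, /x/ cannot be parsed into a legal (C)V(C) syllable (at most one coda consonant is licensed; onsets are limited to one consonant).
Epenthesis after each stranded consonant: /s/ → /se/, /x/ → /xo/.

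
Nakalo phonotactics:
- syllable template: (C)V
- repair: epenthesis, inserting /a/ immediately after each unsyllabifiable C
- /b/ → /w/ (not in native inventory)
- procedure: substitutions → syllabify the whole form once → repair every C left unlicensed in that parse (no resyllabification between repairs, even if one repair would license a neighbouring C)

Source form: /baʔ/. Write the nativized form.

waʔa

Substitution: /b/ → /w/, giving /waʔ/.
Syllabifying with onset maximization leaves /ʔ/ stranded (no codas are permitted; onsets are limited to one consonant).
Inserting the epenthetic vowel yields /ʔ/ → /ʔa/.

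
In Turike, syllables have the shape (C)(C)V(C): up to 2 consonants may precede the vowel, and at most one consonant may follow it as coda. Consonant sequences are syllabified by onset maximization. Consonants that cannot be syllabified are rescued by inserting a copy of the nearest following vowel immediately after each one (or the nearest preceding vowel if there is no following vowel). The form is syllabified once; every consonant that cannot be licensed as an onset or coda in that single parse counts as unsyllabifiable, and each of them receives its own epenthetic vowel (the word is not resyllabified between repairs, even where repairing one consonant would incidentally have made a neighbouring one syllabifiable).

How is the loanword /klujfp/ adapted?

Under (C)(C)V(C), the unsyllabifiable consonants are /f/, /p/ (at most one coda consonant is licensed; onsets may contain at most 2 consonants).
Epenthesis after each stranded consonant: /f/ → /fu/, /p/ → /pu/.

klujfupu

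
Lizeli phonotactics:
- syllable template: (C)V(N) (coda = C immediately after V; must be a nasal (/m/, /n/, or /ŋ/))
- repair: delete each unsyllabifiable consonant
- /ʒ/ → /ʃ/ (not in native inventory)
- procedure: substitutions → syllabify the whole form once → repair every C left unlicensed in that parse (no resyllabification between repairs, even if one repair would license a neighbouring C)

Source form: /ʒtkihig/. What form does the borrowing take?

kihi

Substitution: /ʒ/ → /ʃ/, giving /ʃtkihig/.
Syllabifying with onset maximization leaves /ʃ/, /t/, /g/ stranded (only a nasal (/m/, /n/, or /ŋ/) is licensed in coda position; onsets are limited to one consonant).
Each unlicensed consonant is deleted: /ʃ/, /t/, /g/.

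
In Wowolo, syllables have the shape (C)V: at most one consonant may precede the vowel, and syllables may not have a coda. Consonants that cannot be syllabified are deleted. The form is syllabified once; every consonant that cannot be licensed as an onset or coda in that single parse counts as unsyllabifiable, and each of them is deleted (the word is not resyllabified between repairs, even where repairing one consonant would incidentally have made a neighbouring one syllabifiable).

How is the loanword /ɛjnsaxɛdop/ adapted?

ɛsaxɛdo

Under (C)V, the unsyllabifiable consonants are /j/, /n/, /p/ (no codas are permitted; onsets are limited to one consonant).
Deleting the stranded consonants removes /j/, /n/, /p/.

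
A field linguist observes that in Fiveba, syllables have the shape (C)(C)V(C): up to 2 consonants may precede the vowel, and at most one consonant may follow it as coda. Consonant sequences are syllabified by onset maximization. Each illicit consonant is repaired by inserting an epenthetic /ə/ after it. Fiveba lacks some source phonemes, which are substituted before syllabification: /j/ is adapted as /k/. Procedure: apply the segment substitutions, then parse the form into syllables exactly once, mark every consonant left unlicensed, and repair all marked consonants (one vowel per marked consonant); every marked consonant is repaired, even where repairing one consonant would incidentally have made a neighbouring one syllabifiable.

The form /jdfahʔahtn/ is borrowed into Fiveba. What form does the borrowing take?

Substitution: /j/ → /k/, giving /kdfahʔahtn/.
Under (C)(C)V(C), the unsyllabifiable consonants are /k/, /t/, /n/ (at most one coda consonant is licensed; onsets may contain at most 2 consonants).
Epenthesis after each stranded consonant: /k/ → /kə/, /t/ → /tə/, /n/ → /nə/.

kədfahʔahtənə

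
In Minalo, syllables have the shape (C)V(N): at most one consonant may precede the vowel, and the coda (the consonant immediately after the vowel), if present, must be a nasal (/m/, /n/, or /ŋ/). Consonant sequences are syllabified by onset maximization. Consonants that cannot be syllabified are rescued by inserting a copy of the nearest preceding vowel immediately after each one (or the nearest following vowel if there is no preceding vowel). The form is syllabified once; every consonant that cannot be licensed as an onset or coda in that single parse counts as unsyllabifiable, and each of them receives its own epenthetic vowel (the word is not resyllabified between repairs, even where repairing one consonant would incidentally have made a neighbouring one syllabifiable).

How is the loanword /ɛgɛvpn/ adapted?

ɛgɛvɛpɛnɛ

The consonants /v/, /p/, /n/ cannot be parsed into a legal (C)V(N) syllable (only a nasal (/m/, /n/, or /ŋ/) is licensed in coda position; onsets are limited to one consonant).
Epenthesis after each stranded consonant: /v/ → /vɛ/, /p/ → /pɛ/, /n/ → /nɛ/.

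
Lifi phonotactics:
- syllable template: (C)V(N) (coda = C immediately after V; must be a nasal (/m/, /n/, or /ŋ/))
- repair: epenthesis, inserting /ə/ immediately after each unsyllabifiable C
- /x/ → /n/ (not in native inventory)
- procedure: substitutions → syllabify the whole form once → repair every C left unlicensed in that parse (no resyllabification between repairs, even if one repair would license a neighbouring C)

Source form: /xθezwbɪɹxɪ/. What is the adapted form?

nəθezəwəbɪɹənɪ

Substitution: /x/ → /n/, giving /nθezwbɪɹnɪ/.
Under (C)V(N), the unsyllabifiable consonants are /n/, /z/, /w/, /ɹ/ (only a nasal (/m/, /n/, or /ŋ/) is licensed in coda position; onsets are limited to one consonant).
Epenthesis after each stranded consonant: /n/ → /nə/, /z/ → /zə/, /w/ → /wə/, /ɹ/ → /ɹə/.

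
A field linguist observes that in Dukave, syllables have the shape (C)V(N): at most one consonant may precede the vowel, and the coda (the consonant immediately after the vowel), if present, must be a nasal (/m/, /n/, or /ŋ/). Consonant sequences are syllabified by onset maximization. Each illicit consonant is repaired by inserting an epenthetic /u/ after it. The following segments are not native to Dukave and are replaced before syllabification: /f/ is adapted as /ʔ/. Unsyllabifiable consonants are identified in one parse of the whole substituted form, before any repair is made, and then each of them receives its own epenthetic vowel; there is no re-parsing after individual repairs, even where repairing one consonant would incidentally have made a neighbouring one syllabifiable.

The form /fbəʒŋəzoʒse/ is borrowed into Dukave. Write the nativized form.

ʔubəʒuŋəzoʒuse

Substitution: /f/ → /ʔ/, giving /ʔbəʒŋəzoʒse/.
Under (C)V(N), the unsyllabifiable consonants are /ʔ/, /ʒ/, /ʒ/ (only a nasal (/m/, /n/, or /ŋ/) is licensed in coda position; onsets are limited to one consonant).
Epenthesis after each stranded consonant: /ʔ/ → /ʔu/, /ʒ/ → /ʒu/, /ʒ/ → /ʒu/.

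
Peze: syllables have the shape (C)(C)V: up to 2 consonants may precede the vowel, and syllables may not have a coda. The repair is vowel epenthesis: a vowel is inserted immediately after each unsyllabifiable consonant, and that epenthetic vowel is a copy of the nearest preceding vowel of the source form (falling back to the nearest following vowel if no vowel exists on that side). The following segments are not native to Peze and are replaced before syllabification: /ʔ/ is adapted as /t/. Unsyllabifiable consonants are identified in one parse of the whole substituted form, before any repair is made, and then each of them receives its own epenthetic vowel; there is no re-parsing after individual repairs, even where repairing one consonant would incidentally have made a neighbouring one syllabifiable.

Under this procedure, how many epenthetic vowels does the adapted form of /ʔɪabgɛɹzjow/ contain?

2

After substitution the input is /tɪabgɛɹzjow/.
The unsyllabifiable consonants are /ɹ/, /w/; each receives one epenthetic vowel.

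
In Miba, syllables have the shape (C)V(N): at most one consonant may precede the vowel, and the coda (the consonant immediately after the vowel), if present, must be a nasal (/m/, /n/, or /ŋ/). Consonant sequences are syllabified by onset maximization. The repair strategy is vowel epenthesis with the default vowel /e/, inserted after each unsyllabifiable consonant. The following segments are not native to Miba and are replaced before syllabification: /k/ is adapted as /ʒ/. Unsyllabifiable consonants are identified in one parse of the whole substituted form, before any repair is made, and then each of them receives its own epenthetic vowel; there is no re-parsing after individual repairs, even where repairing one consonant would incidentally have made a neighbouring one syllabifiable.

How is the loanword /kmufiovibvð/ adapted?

ʒemufiovibeveðe

Substitution: /k/ → /ʒ/, giving /ʒmufiovibvð/.
The consonants /ʒ/, /b/, /v/, /ð/ cannot be parsed into a legal (C)V(N) syllable (only a nasal (/m/, /n/, or /ŋ/) is licensed in coda position; onsets are limited to one consonant).
Each unlicensed consonant becomes the onset of a new syllable: /ʒ/ → /ʒe/, /b/ → /be/, /v/ → /ve/, /ð/ → /ðe/.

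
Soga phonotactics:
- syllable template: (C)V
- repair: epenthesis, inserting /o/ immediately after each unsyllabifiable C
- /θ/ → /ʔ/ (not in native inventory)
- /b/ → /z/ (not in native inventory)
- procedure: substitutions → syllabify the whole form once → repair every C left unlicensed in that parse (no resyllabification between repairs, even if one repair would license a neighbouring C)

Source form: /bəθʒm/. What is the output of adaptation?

Substitution: /b/ → /z/, /θ/ → /ʔ/, giving /zəʔʒm/.
Under (C)V, the unsyllabifiable consonants are /ʔ/, /ʒ/, /m/ (no codas are permitted; onsets are limited to one consonant).
Each unlicensed consonant becomes the onset of a new syllable: /ʔ/ → /ʔo/, /ʒ/ → /ʒo/, /m/ → /mo/.

zəʔoʒomo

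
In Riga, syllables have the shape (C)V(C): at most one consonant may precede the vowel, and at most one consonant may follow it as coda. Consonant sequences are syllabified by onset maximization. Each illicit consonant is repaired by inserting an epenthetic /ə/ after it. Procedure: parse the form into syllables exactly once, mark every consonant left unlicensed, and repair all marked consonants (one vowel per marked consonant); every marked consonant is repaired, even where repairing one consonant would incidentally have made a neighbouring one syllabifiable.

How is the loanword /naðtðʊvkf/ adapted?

naðtəðʊvkəfə

The consonants /t/, /k/, /f/ cannot be parsed into a legal (C)V(C) syllable (at most one coda consonant is licensed; onsets are limited to one consonant).
Inserting the epenthetic vowel yields /t/ → /tə/, /k/ → /kə/, /f/ → /fə/.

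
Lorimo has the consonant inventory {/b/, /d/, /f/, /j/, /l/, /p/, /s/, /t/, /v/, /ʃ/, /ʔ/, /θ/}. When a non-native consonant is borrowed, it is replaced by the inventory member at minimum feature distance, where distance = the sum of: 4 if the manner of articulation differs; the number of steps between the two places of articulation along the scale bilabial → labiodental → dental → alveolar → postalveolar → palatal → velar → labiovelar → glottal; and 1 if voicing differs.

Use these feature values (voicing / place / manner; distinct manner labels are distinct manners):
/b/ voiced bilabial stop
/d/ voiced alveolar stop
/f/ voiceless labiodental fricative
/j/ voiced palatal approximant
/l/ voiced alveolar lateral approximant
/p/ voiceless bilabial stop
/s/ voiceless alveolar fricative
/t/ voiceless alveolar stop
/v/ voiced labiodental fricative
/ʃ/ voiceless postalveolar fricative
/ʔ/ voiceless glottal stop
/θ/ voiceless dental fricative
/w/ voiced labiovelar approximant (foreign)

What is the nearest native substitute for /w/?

j

/j/ is closest: same manner (approximant), place distance 2 (labiovelar→palatal), same voicing; total 2. Next closest is /ʔ/ at distance 6.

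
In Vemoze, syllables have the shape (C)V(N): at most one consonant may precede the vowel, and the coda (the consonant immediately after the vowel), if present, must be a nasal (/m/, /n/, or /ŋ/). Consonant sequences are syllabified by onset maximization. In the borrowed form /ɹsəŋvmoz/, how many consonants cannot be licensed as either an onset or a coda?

Under (C)V(N), the unsyllabifiable consonants are /ɹ/, /v/, /z/ (only a nasal (/m/, /n/, or /ŋ/) is licensed in coda position; onsets are limited to one consonant).

3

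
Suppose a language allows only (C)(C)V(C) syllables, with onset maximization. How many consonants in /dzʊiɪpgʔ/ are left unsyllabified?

2

The consonants /g/, /ʔ/ cannot be parsed into a legal (C)(C)V(C) syllable (at most one coda consonant is licensed; onsets may contain at most 2 consonants).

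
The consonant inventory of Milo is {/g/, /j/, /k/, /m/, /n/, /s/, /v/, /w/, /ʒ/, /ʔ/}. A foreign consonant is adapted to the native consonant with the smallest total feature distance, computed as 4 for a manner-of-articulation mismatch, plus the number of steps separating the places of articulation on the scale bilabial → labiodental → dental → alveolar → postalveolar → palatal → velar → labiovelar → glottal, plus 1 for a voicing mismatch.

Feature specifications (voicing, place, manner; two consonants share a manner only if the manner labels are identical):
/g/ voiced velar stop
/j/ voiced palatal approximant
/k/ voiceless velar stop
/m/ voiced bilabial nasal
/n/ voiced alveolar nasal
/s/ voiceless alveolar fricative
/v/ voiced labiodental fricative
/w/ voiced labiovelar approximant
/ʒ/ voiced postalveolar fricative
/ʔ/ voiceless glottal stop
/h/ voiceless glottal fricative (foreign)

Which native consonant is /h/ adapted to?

ʔ

/ʔ/ is closest: manner differs (fricative→stop, +4), place distance 0 (glottal→glottal), same voicing; total 4. Next closest is /s/ at distance 5.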